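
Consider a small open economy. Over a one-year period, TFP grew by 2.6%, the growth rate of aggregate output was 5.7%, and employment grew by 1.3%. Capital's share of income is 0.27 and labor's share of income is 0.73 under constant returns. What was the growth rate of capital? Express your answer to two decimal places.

7.97%

Labor's share = 1 − 0.27 = 0.73.
gY = gA + 0.73×1.3 + 0.27×g.
0.27×g = 5.7 − 2.6 − 0.949 = 2.151.
g = 2.151 / 0.27 = 7.9667%.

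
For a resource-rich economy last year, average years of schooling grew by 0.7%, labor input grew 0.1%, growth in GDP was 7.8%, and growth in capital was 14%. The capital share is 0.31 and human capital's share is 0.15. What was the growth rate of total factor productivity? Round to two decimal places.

3.30%

Labor's share = 1 − 0.31 − 0.15 = 0.54.
Capital: 0.31 × 14 = 4.34 pp.
Average years of schooling: 0.15 × 0.7 = 0.105 pp.
Labor input: 0.54 × 0.1 = 0.054 pp.
TFP growth = 7.8 − 4.499 = 3.301%.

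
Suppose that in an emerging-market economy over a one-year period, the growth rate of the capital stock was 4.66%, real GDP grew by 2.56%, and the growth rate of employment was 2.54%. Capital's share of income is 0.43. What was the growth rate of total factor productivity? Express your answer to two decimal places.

-0.89%

Labor's share = 1 − 0.43 = 0.57.
The capital stock: 0.43 × 4.66 = 2.0038 pp.
Employment: 0.57 × 2.54 = 1.4478 pp.
TFP growth = 2.56 − 3.4516 = -0.8916%.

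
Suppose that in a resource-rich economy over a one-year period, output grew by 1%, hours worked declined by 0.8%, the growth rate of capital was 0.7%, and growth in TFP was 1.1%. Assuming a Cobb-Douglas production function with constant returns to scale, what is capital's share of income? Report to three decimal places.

0.467

gY = gA + α·gK + (1−α)·gL, so gY − gA − gL = α(gK − gL).
1 − 1.1 + 0.8 = α × (0.7 − (-0.8)).
0.7 = 1.5 α, so α = 0.46667.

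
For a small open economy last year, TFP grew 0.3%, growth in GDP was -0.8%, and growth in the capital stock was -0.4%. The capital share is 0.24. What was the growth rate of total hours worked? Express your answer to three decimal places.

Labor's share = 1 − 0.24 = 0.76.
gY = gA + 0.24×(-0.4) + 0.76×g.
0.76×g = -0.8 − 0.3 + 0.096 = -1.004.
g = -1.004 / 0.76 = -1.32105%.

-1.321%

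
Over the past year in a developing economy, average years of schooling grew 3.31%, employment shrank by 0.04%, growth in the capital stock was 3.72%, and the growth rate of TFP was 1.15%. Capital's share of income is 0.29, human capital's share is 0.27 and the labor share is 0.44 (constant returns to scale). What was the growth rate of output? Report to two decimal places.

Output grew 3.10%.

Labor's share = 1 − 0.29 − 0.27 = 0.44.
The capital stock: 0.29 × 3.72 = 1.0788 pp.
Average years of schooling: 0.27 × 3.31 = 0.8937 pp.
Employment: 0.44 × (-0.04) = -0.0176 pp.
Output growth = 1.15 + 1.9549 = 3.1049%.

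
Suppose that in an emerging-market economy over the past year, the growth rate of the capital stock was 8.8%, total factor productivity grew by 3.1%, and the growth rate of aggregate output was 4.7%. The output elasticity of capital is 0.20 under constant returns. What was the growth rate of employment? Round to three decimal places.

-0.200%

Labor's share = 1 − 0.2 = 0.8.
gY = gA + 0.2×8.8 + 0.8×g.
0.8×g = 4.7 − 3.1 − 1.76 = -0.16.
g = -0.16 / 0.8 = -0.2%.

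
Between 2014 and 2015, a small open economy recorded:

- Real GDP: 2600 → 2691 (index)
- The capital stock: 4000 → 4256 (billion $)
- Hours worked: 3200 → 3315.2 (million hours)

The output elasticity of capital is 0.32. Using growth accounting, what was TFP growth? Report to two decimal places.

-1.00%

Real GDP growth = (2691 − 2600) / 2600 = 3.5%.
The capital stock growth = (4256 − 4000) / 4000 = 6.4%.
Hours worked growth = (3315.2 − 3200) / 3200 = 3.6%.
Labor's share = 1 − 0.32 = 0.68.
The capital stock: 0.32 × 6.4 = 2.048 pp.
Hours worked: 0.68 × 3.6 = 2.448 pp.
TFP growth = 3.5 − 4.496 = -0.996%.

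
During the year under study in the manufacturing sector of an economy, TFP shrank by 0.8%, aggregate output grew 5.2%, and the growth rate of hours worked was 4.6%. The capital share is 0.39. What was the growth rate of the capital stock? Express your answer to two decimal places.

The capital stock growth was 8.19%.

Labor's share = 1 − 0.39 = 0.61.
gY = gA + 0.61×4.6 + 0.39×g.
0.39×g = 5.2 + 0.8 − 2.806 = 3.194.
g = 3.194 / 0.39 = 8.1897%.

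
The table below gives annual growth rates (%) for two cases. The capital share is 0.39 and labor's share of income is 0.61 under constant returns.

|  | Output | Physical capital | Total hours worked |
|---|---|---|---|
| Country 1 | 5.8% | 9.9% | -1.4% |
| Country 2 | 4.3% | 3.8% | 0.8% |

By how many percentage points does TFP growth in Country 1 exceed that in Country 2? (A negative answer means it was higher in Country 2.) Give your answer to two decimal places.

Labor's share = 1 − 0.39 = 0.61.
Country 1: TFP = 5.8 − 3.861 + 0.854 = 2.793%.
Country 2: TFP = 4.3 − 1.482 − 0.488 = 2.33%.
Difference = 2.793 − (2.33) = 0.463 pp.

0.46 percentage points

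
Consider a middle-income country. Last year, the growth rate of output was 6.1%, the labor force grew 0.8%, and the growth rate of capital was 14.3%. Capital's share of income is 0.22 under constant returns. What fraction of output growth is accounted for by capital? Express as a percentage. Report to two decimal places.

Capital contributed 0.22 × 14.3 = 3.146 pp.
Share of growth = 3.146 / 6.1 × 100 = 51.5738%.

Capital accounted for 51.57% of growth.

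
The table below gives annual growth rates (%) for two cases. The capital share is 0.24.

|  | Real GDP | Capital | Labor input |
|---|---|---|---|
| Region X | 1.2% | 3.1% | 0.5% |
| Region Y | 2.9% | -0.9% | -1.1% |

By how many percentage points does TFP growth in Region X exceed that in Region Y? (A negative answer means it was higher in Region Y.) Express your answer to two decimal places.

Labor's share = 1 − 0.24 = 0.76.
Region X: TFP = 1.2 − 0.744 − 0.38 = 0.076%.
Region Y: TFP = 2.9 + 0.216 + 0.836 = 3.952%.
Difference = 0.076 − (3.952) = -3.876 pp.

-3.88 percentage points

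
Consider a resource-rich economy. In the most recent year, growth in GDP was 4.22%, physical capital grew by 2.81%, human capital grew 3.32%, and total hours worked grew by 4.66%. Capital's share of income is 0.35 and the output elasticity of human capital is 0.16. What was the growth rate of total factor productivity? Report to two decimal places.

Labor's share = 1 − 0.35 − 0.16 = 0.49.
Physical capital: 0.35 × 2.81 = 0.9835 pp.
Human capital: 0.16 × 3.32 = 0.5312 pp.
Total hours worked: 0.49 × 4.66 = 2.2834 pp.
TFP growth = 4.22 − 3.7981 = 0.4219%.

0.42%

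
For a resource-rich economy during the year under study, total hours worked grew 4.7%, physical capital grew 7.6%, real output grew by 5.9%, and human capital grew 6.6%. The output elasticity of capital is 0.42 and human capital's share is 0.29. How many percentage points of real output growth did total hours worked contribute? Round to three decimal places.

Labor's share = 1 − 0.42 − 0.29 = 0.29.
Contribution = share × growth = 0.29 × 4.7 = 1.363 pp.

1.363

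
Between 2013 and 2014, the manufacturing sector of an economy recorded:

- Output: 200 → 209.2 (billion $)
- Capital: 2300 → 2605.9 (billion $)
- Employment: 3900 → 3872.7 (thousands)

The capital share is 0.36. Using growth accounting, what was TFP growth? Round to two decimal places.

Output growth = (209.2 − 200) / 200 = 4.6%.
Capital growth = (2605.9 − 2300) / 2300 = 13.3%.
Employment growth = (3872.7 − 3900) / 3900 = -0.7%.
Labor's share = 1 − 0.36 = 0.64.
Capital: 0.36 × 13.3 = 4.788 pp.
Employment: 0.64 × (-0.7) = -0.448 pp.
TFP growth = 4.6 − 4.34 = 0.26%.

0.26%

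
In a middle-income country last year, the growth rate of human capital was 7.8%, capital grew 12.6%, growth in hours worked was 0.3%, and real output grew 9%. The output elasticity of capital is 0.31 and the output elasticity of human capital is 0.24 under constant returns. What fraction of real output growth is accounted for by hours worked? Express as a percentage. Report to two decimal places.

Labor's share = 1 − 0.31 − 0.24 = 0.45.
Hours worked contributed 0.45 × 0.3 = 0.135 pp.
Share of growth = 0.135 / 9 × 100 = 1.5%.

Hours worked accounted for 1.50% of growth.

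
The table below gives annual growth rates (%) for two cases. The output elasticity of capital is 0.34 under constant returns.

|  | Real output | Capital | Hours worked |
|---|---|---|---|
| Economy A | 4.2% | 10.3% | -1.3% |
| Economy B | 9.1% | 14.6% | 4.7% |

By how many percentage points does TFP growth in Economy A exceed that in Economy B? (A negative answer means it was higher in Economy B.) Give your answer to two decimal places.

Labor's share = 1 − 0.34 = 0.66.
Economy A: TFP = 4.2 − 3.502 + 0.858 = 1.556%.
Economy B: TFP = 9.1 − 4.964 − 3.102 = 1.034%.
Difference = 1.556 − (1.034) = 0.522 pp.

0.52 percentage points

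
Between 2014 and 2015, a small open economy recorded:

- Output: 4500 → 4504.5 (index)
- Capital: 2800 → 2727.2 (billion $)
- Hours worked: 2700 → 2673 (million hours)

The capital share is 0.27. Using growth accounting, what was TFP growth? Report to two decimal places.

TFP growth was 1.53%.

Output growth = (4504.5 − 4500) / 4500 = 0.1%.
Capital growth = (2727.2 − 2800) / 2800 = -2.6%.
Hours worked growth = (2673 − 2700) / 2700 = -1%.
Labor's share = 1 − 0.27 = 0.73.
Capital: 0.27 × (-2.6) = -0.702 pp.
Hours worked: 0.73 × (-1) = -0.73 pp.
TFP growth = 0.1 + 1.432 = 1.532%.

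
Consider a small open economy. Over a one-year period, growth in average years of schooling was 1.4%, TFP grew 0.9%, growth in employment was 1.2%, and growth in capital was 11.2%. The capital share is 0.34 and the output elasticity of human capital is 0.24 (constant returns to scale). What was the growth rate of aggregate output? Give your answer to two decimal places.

5.55%

Labor's share = 1 − 0.34 − 0.24 = 0.42.
Capital: 0.34 × 11.2 = 3.808 pp.
Average years of schooling: 0.24 × 1.4 = 0.336 pp.
Employment: 0.42 × 1.2 = 0.504 pp.
Output growth = 0.9 + 4.648 = 5.548%.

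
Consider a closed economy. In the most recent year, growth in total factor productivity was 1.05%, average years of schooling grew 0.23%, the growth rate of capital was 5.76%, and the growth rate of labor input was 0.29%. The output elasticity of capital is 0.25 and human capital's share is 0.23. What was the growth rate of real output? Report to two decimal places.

Real output growth was 2.69%.

Labor's share = 1 − 0.25 − 0.23 = 0.52.
Capital: 0.25 × 5.76 = 1.44 pp.
Average years of schooling: 0.23 × 0.23 = 0.0529 pp.
Labor input: 0.52 × 0.29 = 0.1508 pp.
Output growth = 1.05 + 1.6437 = 2.6937%.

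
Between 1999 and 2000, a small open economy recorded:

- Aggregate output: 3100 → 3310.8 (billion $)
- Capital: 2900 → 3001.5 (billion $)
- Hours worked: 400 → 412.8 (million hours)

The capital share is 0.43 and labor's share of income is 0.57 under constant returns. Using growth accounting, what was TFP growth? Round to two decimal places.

TFP growth was 3.47%.

Aggregate output growth = (3310.8 − 3100) / 3100 = 6.8%.
Capital growth = (3001.5 − 2900) / 2900 = 3.5%.
Hours worked growth = (412.8 − 400) / 400 = 3.2%.
Labor's share = 1 − 0.43 = 0.57.
Capital: 0.43 × 3.5 = 1.505 pp.
Hours worked: 0.57 × 3.2 = 1.824 pp.
TFP growth = 6.8 − 3.329 = 3.471%.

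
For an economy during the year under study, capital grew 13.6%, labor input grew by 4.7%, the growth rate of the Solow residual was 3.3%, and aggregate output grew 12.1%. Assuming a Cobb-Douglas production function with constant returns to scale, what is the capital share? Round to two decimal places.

0.46

gY = gA + α·gK + (1−α)·gL, so gY − gA − gL = α(gK − gL).
12.1 − 3.3 − 4.7 = α × (13.6 − 4.7).
4.1 = 8.9 α, so α = 0.4607.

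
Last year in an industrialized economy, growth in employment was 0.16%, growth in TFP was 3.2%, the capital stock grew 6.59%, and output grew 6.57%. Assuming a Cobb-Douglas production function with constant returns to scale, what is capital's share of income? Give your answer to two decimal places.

gY = gA + α·gK + (1−α)·gL, so gY − gA − gL = α(gK − gL).
6.57 − 3.2 − 0.16 = α × (6.59 − 0.16).
3.21 = 6.43 α, so α = 0.4992.

α = 0.50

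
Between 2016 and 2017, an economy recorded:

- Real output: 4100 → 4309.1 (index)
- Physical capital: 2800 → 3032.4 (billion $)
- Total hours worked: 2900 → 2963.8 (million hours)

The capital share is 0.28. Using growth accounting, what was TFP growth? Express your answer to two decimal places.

1.19%

Real output growth = (4309.1 − 4100) / 4100 = 5.1%.
Physical capital growth = (3032.4 − 2800) / 2800 = 8.3%.
Total hours worked growth = (2963.8 − 2900) / 2900 = 2.2%.
Labor's share = 1 − 0.28 = 0.72.
Physical capital: 0.28 × 8.3 = 2.324 pp.
Total hours worked: 0.72 × 2.2 = 1.584 pp.
TFP growth = 5.1 − 3.908 = 1.192%.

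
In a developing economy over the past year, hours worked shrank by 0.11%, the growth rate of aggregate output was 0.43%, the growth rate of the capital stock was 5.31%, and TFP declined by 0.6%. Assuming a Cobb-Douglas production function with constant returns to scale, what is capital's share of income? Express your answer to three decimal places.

gY = gA + α·gK + (1−α)·gL, so gY − gA − gL = α(gK − gL).
0.43 + 0.6 + 0.11 = α × (5.31 − (-0.11)).
1.14 = 5.42 α, so α = 0.21033.

Capital's share of income is 0.210.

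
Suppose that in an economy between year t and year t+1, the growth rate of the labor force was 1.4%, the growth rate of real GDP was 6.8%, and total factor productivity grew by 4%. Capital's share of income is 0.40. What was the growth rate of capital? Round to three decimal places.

Labor's share = 1 − 0.4 = 0.6.
gY = gA + 0.6×1.4 + 0.4×g.
0.4×g = 6.8 − 4 − 0.84 = 1.96.
g = 1.96 / 0.4 = 4.9%.

Capital growth was 4.900%.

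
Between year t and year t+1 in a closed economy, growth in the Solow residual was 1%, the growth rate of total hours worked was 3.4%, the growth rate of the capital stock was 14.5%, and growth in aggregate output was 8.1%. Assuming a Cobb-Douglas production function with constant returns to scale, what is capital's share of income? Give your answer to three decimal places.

gY = gA + α·gK + (1−α)·gL, so gY − gA − gL = α(gK − gL).
8.1 − 1 − 3.4 = α × (14.5 − 3.4).
3.7 = 11.1 α, so α = 0.33333.

Capital's share of income is 0.333.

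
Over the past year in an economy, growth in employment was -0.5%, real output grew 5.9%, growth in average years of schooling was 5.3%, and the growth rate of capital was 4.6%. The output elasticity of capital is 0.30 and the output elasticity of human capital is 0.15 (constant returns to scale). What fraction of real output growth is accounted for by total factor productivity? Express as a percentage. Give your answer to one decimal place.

Labor's share = 1 − 0.3 − 0.15 = 0.55.
Capital: 0.3 × 4.6 = 1.38 pp.
Average years of schooling: 0.15 × 5.3 = 0.795 pp.
Employment: 0.55 × (-0.5) = -0.275 pp.
TFP growth = 5.9 − 1.9 = 4%.
TFP share of growth = 4 / 5.9 × 100 = 67.797%.

Total factor productivity accounted for 67.8% of growth.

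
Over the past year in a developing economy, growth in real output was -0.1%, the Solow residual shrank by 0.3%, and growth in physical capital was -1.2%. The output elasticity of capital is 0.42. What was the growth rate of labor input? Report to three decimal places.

Labor's share = 1 − 0.42 = 0.58.
gY = gA + 0.42×(-1.2) + 0.58×g.
0.58×g = -0.1 + 0.3 + 0.504 = 0.704.
g = 0.704 / 0.58 = 1.21379%.

1.214%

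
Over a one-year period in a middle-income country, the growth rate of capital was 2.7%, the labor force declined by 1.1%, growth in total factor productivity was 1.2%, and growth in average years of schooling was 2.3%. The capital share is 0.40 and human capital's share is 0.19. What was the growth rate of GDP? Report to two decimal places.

2.27%

Labor's share = 1 − 0.4 − 0.19 = 0.41.
Capital: 0.4 × 2.7 = 1.08 pp.
Average years of schooling: 0.19 × 2.3 = 0.437 pp.
The labor force: 0.41 × (-1.1) = -0.451 pp.
Output growth = 1.2 + 1.066 = 2.266%.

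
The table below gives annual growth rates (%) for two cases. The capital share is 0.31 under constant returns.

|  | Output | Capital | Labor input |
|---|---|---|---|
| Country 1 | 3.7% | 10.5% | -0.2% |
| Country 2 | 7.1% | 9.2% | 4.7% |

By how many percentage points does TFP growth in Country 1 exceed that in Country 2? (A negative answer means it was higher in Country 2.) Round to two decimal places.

-0.42 percentage points

Labor's share = 1 − 0.31 = 0.69.
Country 1: TFP = 3.7 − 3.255 + 0.138 = 0.583%.
Country 2: TFP = 7.1 − 2.852 − 3.243 = 1.005%.
Difference = 0.583 − (1.005) = -0.422 pp.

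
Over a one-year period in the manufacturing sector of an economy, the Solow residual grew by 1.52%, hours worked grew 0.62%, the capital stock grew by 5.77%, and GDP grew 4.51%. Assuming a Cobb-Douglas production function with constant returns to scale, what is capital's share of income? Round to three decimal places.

gY = gA + α·gK + (1−α)·gL, so gY − gA − gL = α(gK − gL).
4.51 − 1.52 − 0.62 = α × (5.77 − 0.62).
2.37 = 5.15 α, so α = 0.46019.

Capital's share of income is 0.460.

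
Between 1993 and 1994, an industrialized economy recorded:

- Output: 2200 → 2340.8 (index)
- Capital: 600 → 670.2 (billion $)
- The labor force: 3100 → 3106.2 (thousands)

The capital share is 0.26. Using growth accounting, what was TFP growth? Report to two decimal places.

Output growth = (2340.8 − 2200) / 2200 = 6.4%.
Capital growth = (670.2 − 600) / 600 = 11.7%.
The labor force growth = (3106.2 − 3100) / 3100 = 0.2%.
Labor's share = 1 − 0.26 = 0.74.
Capital: 0.26 × 11.7 = 3.042 pp.
The labor force: 0.74 × 0.2 = 0.148 pp.
TFP growth = 6.4 − 3.19 = 3.21%.

TFP growth was 3.21%.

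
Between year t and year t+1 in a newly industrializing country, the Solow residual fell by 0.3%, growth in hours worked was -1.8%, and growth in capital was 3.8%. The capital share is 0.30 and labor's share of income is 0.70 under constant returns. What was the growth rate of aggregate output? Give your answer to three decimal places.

Labor's share = 1 − 0.3 = 0.7.
Capital: 0.3 × 3.8 = 1.14 pp.
Hours worked: 0.7 × (-1.8) = -1.26 pp.
Output growth = -0.3 + (-0.12) = -0.42%.

-0.420%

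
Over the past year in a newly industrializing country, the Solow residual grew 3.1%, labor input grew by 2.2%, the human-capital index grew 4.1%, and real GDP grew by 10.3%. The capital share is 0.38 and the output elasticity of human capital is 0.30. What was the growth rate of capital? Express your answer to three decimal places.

13.858%

Labor's share = 1 − 0.38 − 0.3 = 0.32.
gY = gA + 0.3×4.1 + 0.32×2.2 + 0.38×g.
0.38×g = 10.3 − 3.1 − 1.934 = 5.266.
g = 5.266 / 0.38 = 13.85789%.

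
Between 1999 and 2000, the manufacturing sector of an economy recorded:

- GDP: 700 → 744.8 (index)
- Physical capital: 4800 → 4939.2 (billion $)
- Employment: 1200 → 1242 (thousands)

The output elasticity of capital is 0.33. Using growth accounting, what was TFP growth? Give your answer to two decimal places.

3.10%

GDP growth = (744.8 − 700) / 700 = 6.4%.
Physical capital growth = (4939.2 − 4800) / 4800 = 2.9%.
Employment growth = (1242 − 1200) / 1200 = 3.5%.
Labor's share = 1 − 0.33 = 0.67.
Physical capital: 0.33 × 2.9 = 0.957 pp.
Employment: 0.67 × 3.5 = 2.345 pp.
TFP growth = 6.4 − 3.302 = 3.098%.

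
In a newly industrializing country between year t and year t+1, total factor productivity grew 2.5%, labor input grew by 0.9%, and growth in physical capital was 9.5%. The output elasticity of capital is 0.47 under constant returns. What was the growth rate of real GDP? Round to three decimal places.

Labor's share = 1 − 0.47 = 0.53.
Physical capital: 0.47 × 9.5 = 4.465 pp.
Labor input: 0.53 × 0.9 = 0.477 pp.
Output growth = 2.5 + 4.942 = 7.442%.

Real GDP growth was 7.442%.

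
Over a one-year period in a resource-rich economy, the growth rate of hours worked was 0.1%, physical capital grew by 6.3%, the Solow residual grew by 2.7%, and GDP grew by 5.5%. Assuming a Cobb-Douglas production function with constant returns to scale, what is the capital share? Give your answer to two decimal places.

gY = gA + α·gK + (1−α)·gL, so gY − gA − gL = α(gK − gL).
5.5 − 2.7 − 0.1 = α × (6.3 − 0.1).
2.7 = 6.2 α, so α = 0.4355.

The capital share is 0.44.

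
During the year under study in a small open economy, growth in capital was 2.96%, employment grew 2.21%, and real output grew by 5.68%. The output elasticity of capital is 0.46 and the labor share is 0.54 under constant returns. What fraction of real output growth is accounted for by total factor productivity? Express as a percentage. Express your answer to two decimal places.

55.02%

Labor's share = 1 − 0.46 = 0.54.
Capital: 0.46 × 2.96 = 1.3616 pp.
Employment: 0.54 × 2.21 = 1.1934 pp.
TFP growth = 5.68 − 2.555 = 3.125%.
TFP share of growth = 3.125 / 5.68 × 100 = 55.0176%.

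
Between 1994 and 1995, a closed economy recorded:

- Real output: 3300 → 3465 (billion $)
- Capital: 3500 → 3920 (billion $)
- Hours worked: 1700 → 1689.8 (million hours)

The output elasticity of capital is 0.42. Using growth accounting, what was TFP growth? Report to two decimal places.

TFP grew 0.31%.

Real output growth = (3465 − 3300) / 3300 = 5%.
Capital growth = (3920 − 3500) / 3500 = 12%.
Hours worked growth = (1689.8 − 1700) / 1700 = -0.6%.
Labor's share = 1 − 0.42 = 0.58.
Capital: 0.42 × 12 = 5.04 pp.
Hours worked: 0.58 × (-0.6) = -0.348 pp.
TFP growth = 5 − 4.692 = 0.308%.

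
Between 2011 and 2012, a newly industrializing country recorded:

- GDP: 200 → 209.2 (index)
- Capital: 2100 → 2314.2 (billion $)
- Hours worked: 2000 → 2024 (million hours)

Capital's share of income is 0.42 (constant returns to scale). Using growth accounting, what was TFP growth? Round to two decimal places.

-0.38%

GDP growth = (209.2 − 200) / 200 = 4.6%.
Capital growth = (2314.2 − 2100) / 2100 = 10.2%.
Hours worked growth = (2024 − 2000) / 2000 = 1.2%.
Labor's share = 1 − 0.42 = 0.58.
Capital: 0.42 × 10.2 = 4.284 pp.
Hours worked: 0.58 × 1.2 = 0.696 pp.
TFP growth = 4.6 − 4.98 = -0.38%.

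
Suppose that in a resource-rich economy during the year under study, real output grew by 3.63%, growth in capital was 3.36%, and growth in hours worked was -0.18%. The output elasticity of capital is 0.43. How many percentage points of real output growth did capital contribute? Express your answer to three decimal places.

1.445 percentage points

Contribution = share × growth = 0.43 × 3.36 = 1.4448 pp.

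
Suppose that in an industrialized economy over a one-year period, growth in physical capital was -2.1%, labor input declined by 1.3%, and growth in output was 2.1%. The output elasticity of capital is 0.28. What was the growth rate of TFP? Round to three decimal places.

Labor's share = 1 − 0.28 = 0.72.
Physical capital: 0.28 × (-2.1) = -0.588 pp.
Labor input: 0.72 × (-1.3) = -0.936 pp.
TFP growth = 2.1 + 1.524 = 3.624%.

3.624%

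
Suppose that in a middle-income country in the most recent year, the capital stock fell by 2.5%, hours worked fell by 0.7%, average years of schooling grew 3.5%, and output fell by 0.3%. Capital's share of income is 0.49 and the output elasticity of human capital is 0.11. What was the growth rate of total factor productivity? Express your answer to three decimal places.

Labor's share = 1 − 0.49 − 0.11 = 0.4.
The capital stock: 0.49 × (-2.5) = -1.225 pp.
Average years of schooling: 0.11 × 3.5 = 0.385 pp.
Hours worked: 0.4 × (-0.7) = -0.28 pp.
TFP growth = -0.3 + 1.12 = 0.82%.

Total factor productivity growth was 0.820%.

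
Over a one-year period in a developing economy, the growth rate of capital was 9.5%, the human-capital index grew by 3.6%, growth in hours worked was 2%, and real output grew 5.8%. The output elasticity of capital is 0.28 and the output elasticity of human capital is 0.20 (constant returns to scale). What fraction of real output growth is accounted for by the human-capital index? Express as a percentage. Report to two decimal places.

The human-capital index contributed 0.2 × 3.6 = 0.72 pp.
Share of growth = 0.72 / 5.8 × 100 = 12.4138%.

12.41%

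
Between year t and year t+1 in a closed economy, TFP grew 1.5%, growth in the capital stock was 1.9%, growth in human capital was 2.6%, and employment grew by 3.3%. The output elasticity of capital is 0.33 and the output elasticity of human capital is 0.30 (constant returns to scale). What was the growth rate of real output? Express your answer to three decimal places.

4.128%

Labor's share = 1 − 0.33 − 0.3 = 0.37.
The capital stock: 0.33 × 1.9 = 0.627 pp.
Human capital: 0.3 × 2.6 = 0.78 pp.
Employment: 0.37 × 3.3 = 1.221 pp.
Output growth = 1.5 + 2.628 = 4.128%.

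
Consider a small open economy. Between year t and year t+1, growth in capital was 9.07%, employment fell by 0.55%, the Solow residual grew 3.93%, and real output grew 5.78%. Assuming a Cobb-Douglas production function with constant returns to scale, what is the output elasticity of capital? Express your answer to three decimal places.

0.249

gY = gA + α·gK + (1−α)·gL, so gY − gA − gL = α(gK − gL).
5.78 − 3.93 + 0.55 = α × (9.07 − (-0.55)).
2.4 = 9.62 α, so α = 0.24948.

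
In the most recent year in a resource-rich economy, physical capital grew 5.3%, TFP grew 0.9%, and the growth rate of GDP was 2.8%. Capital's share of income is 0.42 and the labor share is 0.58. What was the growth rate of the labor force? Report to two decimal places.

-0.56%

Labor's share = 1 − 0.42 = 0.58.
gY = gA + 0.42×5.3 + 0.58×g.
0.58×g = 2.8 − 0.9 − 2.226 = -0.326.
g = -0.326 / 0.58 = -0.5621%.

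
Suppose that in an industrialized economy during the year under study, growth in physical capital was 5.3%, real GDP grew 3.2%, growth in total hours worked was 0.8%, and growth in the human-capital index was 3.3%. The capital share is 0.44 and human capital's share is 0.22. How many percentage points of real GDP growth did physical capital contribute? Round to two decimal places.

Contribution = share × growth = 0.44 × 5.3 = 2.332 pp.

2.33 percentage points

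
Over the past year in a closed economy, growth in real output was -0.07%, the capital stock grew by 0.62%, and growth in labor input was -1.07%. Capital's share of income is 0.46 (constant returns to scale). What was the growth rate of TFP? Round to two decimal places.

TFP growth was 0.22%.

Labor's share = 1 − 0.46 = 0.54.
The capital stock: 0.46 × 0.62 = 0.2852 pp.
Labor input: 0.54 × (-1.07) = -0.5778 pp.
TFP growth = -0.07 + 0.2926 = 0.2226%.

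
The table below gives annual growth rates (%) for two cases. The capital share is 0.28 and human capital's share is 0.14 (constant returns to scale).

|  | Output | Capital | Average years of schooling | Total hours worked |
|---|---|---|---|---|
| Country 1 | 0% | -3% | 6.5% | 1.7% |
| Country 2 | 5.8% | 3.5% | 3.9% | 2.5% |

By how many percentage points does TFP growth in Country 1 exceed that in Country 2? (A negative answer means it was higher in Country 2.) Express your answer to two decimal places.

-3.88 percentage points

Labor's share = 1 − 0.28 − 0.14 = 0.58.
Country 1: TFP = 0 + 0.84 − 0.91 − 0.986 = -1.056%.
Country 2: TFP = 5.8 − 0.98 − 0.546 − 1.45 = 2.824%.
Difference = -1.056 − (2.824) = -3.88 pp.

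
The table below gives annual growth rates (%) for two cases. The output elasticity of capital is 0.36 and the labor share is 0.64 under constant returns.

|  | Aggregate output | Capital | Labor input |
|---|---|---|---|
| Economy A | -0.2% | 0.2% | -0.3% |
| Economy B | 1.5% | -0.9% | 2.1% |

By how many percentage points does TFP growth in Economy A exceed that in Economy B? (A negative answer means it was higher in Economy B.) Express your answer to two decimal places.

-0.56 percentage points

Labor's share = 1 − 0.36 = 0.64.
Economy A: TFP = -0.2 − 0.072 + 0.192 = -0.08%.
Economy B: TFP = 1.5 + 0.324 − 1.344 = 0.48%.
Difference = -0.08 − (0.48) = -0.56 pp.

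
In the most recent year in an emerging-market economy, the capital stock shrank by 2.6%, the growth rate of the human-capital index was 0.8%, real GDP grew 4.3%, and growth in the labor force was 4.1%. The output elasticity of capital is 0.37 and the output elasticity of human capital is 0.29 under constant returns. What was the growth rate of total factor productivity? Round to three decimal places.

Labor's share = 1 − 0.37 − 0.29 = 0.34.
The capital stock: 0.37 × (-2.6) = -0.962 pp.
The human-capital index: 0.29 × 0.8 = 0.232 pp.
The labor force: 0.34 × 4.1 = 1.394 pp.
TFP growth = 4.3 − 0.664 = 3.636%.

3.636%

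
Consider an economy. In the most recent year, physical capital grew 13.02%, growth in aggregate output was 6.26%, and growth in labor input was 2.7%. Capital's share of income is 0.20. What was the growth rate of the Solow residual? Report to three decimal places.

Labor's share = 1 − 0.2 = 0.8.
Physical capital: 0.2 × 13.02 = 2.604 pp.
Labor input: 0.8 × 2.7 = 2.16 pp.
TFP growth = 6.26 − 4.764 = 1.496%.

The Solow residual grew 1.496%.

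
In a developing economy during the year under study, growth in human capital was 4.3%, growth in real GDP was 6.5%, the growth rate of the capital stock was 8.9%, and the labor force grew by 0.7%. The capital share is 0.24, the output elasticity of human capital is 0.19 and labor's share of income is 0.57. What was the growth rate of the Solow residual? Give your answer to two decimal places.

3.15%

Labor's share = 1 − 0.24 − 0.19 = 0.57.
The capital stock: 0.24 × 8.9 = 2.136 pp.
Human capital: 0.19 × 4.3 = 0.817 pp.
The labor force: 0.57 × 0.7 = 0.399 pp.
TFP growth = 6.5 − 3.352 = 3.148%.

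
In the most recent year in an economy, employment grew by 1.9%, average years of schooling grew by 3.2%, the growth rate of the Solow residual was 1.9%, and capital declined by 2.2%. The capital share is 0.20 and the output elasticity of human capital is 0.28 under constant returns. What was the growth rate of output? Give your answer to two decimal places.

Labor's share = 1 − 0.2 − 0.28 = 0.52.
Capital: 0.2 × (-2.2) = -0.44 pp.
Average years of schooling: 0.28 × 3.2 = 0.896 pp.
Employment: 0.52 × 1.9 = 0.988 pp.
Output growth = 1.9 + 1.444 = 3.344%.

Output grew 3.34%.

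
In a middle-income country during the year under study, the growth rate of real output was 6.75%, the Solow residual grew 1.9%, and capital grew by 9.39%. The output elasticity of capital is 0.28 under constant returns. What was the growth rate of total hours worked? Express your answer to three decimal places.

Total hours worked grew 3.084%.

Labor's share = 1 − 0.28 = 0.72.
gY = gA + 0.28×9.39 + 0.72×g.
0.72×g = 6.75 − 1.9 − 2.6292 = 2.2208.
g = 2.2208 / 0.72 = 3.08444%.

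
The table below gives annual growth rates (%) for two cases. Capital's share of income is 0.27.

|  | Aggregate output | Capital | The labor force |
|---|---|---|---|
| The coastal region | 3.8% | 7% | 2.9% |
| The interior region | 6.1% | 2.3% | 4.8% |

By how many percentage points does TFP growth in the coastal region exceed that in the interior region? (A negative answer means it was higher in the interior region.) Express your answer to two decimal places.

Labor's share = 1 − 0.27 = 0.73.
The coastal region: TFP = 3.8 − 1.89 − 2.117 = -0.207%.
The interior region: TFP = 6.1 − 0.621 − 3.504 = 1.975%.
Difference = -0.207 − (1.975) = -2.182 pp.

-2.18 percentage points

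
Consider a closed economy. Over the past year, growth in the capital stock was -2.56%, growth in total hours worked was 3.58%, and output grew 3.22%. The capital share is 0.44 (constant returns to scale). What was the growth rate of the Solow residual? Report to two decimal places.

The Solow residual grew 2.34%.

Labor's share = 1 − 0.44 = 0.56.
The capital stock: 0.44 × (-2.56) = -1.1264 pp.
Total hours worked: 0.56 × 3.58 = 2.0048 pp.
TFP growth = 3.22 − 0.8784 = 2.3416%.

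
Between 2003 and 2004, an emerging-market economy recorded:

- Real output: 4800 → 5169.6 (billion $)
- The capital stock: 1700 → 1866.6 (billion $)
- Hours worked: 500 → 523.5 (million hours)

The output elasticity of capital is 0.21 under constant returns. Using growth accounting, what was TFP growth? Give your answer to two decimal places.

Real output growth = (5169.6 − 4800) / 4800 = 7.7%.
The capital stock growth = (1866.6 − 1700) / 1700 = 9.8%.
Hours worked growth = (523.5 − 500) / 500 = 4.7%.
Labor's share = 1 − 0.21 = 0.79.
The capital stock: 0.21 × 9.8 = 2.058 pp.
Hours worked: 0.79 × 4.7 = 3.713 pp.
TFP growth = 7.7 − 5.771 = 1.929%.

1.93%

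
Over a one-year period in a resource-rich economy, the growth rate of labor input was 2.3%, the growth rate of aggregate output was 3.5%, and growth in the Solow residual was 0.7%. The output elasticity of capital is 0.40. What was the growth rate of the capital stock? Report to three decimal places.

Labor's share = 1 − 0.4 = 0.6.
gY = gA + 0.6×2.3 + 0.4×g.
0.4×g = 3.5 − 0.7 − 1.38 = 1.42.
g = 1.42 / 0.4 = 3.55%.

3.550%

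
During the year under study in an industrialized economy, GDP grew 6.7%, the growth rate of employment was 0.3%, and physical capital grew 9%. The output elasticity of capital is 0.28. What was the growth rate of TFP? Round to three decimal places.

Labor's share = 1 − 0.28 = 0.72.
Physical capital: 0.28 × 9 = 2.52 pp.
Employment: 0.72 × 0.3 = 0.216 pp.
TFP growth = 6.7 − 2.736 = 3.964%.

3.964%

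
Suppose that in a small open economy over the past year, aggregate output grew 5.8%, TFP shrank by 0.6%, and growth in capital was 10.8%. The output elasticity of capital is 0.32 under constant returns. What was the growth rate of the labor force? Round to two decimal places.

Labor's share = 1 − 0.32 = 0.68.
gY = gA + 0.32×10.8 + 0.68×g.
0.68×g = 5.8 + 0.6 − 3.456 = 2.944.
g = 2.944 / 0.68 = 4.3294%.

4.33%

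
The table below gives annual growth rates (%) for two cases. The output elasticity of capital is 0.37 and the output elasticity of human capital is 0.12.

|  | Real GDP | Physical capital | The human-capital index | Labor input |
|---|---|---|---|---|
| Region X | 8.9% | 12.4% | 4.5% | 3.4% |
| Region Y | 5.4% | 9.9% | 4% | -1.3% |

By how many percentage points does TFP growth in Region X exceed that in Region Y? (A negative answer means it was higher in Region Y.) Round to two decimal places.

0.12 percentage points

Labor's share = 1 − 0.37 − 0.12 = 0.51.
Region X: TFP = 8.9 − 4.588 − 0.54 − 1.734 = 2.038%.
Region Y: TFP = 5.4 − 3.663 − 0.48 + 0.663 = 1.92%.
Difference = 2.038 − (1.92) = 0.118 pp.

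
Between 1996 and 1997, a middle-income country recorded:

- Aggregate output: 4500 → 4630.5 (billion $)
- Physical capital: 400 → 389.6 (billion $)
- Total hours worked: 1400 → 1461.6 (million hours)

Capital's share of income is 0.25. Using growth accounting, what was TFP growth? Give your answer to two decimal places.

0.25%

Aggregate output growth = (4630.5 − 4500) / 4500 = 2.9%.
Physical capital growth = (389.6 − 400) / 400 = -2.6%.
Total hours worked growth = (1461.6 − 1400) / 1400 = 4.4%.
Labor's share = 1 − 0.25 = 0.75.
Physical capital: 0.25 × (-2.6) = -0.65 pp.
Total hours worked: 0.75 × 4.4 = 3.3 pp.
TFP growth = 2.9 − 2.65 = 0.25%.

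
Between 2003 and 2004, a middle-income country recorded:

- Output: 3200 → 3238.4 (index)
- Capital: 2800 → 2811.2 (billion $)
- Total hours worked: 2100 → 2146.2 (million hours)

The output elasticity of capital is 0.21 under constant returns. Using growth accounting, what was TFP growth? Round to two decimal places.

-0.62%

Output growth = (3238.4 − 3200) / 3200 = 1.2%.
Capital growth = (2811.2 − 2800) / 2800 = 0.4%.
Total hours worked growth = (2146.2 − 2100) / 2100 = 2.2%.
Labor's share = 1 − 0.21 = 0.79.
Capital: 0.21 × 0.4 = 0.084 pp.
Total hours worked: 0.79 × 2.2 = 1.738 pp.
TFP growth = 1.2 − 1.822 = -0.622%.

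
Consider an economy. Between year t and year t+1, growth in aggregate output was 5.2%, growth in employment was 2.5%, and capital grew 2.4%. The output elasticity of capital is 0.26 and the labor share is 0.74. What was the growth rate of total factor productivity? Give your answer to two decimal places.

Labor's share = 1 − 0.26 = 0.74.
Capital: 0.26 × 2.4 = 0.624 pp.
Employment: 0.74 × 2.5 = 1.85 pp.
TFP growth = 5.2 − 2.474 = 2.726%.

2.73%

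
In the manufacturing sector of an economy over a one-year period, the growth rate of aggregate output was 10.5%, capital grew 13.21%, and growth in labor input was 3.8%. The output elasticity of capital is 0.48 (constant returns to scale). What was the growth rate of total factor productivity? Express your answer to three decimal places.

2.183%

Labor's share = 1 − 0.48 = 0.52.
Capital: 0.48 × 13.21 = 6.3408 pp.
Labor input: 0.52 × 3.8 = 1.976 pp.
TFP growth = 10.5 − 8.3168 = 2.1832%.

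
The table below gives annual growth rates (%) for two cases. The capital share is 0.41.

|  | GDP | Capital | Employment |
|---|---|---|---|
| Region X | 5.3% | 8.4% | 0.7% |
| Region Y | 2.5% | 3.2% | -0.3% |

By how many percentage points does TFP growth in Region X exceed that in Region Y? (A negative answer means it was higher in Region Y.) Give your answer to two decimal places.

0.08 percentage points

Labor's share = 1 − 0.41 = 0.59.
Region X: TFP = 5.3 − 3.444 − 0.413 = 1.443%.
Region Y: TFP = 2.5 − 1.312 + 0.177 = 1.365%.
Difference = 1.443 − (1.365) = 0.078 pp.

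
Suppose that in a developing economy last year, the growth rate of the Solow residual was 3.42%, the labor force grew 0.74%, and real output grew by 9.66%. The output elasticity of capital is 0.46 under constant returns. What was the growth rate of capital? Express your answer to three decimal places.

12.697%

Labor's share = 1 − 0.46 = 0.54.
gY = gA + 0.54×0.74 + 0.46×g.
0.46×g = 9.66 − 3.42 − 0.3996 = 5.8404.
g = 5.8404 / 0.46 = 12.69652%.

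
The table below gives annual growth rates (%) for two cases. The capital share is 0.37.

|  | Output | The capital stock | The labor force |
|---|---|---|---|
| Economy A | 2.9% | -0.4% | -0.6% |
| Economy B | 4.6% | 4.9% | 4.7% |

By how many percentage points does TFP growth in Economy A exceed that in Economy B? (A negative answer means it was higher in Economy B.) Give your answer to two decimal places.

3.60 percentage points

Labor's share = 1 − 0.37 = 0.63.
Economy A: TFP = 2.9 + 0.148 + 0.378 = 3.426%.
Economy B: TFP = 4.6 − 1.813 − 2.961 = -0.174%.
Difference = 3.426 − (-0.174) = 3.6 pp.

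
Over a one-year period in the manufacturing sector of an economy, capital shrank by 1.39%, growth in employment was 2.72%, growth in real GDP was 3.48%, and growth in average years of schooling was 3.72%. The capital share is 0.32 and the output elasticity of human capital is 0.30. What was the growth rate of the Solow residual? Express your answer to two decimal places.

1.78%

Labor's share = 1 − 0.32 − 0.3 = 0.38.
Capital: 0.32 × (-1.39) = -0.4448 pp.
Average years of schooling: 0.3 × 3.72 = 1.116 pp.
Employment: 0.38 × 2.72 = 1.0336 pp.
TFP growth = 3.48 − 1.7048 = 1.7752%.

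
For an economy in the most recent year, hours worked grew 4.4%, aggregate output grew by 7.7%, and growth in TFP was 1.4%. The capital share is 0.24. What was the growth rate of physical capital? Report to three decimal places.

Physical capital growth was 12.317%.

Labor's share = 1 − 0.24 = 0.76.
gY = gA + 0.76×4.4 + 0.24×g.
0.24×g = 7.7 − 1.4 − 3.344 = 2.956.
g = 2.956 / 0.24 = 12.31667%.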